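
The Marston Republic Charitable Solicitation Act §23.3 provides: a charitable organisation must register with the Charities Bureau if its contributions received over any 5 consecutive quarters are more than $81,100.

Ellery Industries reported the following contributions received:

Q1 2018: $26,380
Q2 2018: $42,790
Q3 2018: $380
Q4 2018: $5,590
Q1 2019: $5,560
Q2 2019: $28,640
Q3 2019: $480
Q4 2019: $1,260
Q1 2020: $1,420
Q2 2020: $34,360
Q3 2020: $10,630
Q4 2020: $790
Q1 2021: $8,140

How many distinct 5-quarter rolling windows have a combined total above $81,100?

Q1 2018–Q1 2019: $26,380 + $42,790 + $380 + $5,590 + $5,560 = $80,700 (under)
Q2 2018–Q2 2019: $42,790 + $380 + $5,590 + $5,560 + $28,640 = $82,960 (over)
Q3 2018–Q3 2019: $380 + $5,590 + $5,560 + $28,640 + $480 = $40,650 (under)
Q4 2018–Q4 2019: $5,590 + $5,560 + $28,640 + $480 + $1,260 = $41,530 (under)
Q1 2019–Q1 2020: $5,560 + $28,640 + $480 + $1,260 + $1,420 = $37,360 (under)
Q2 2019–Q2 2020: $28,640 + $480 + $1,260 + $1,420 + $34,360 = $66,160 (under)
Q3 2019–Q3 2020: $480 + $1,260 + $1,420 + $34,360 + $10,630 = $48,150 (under)
Q4 2019–Q4 2020: $1,260 + $1,420 + $34,360 + $10,630 + $790 = $48,460 (under)
Q1 2020–Q1 2021: $1,420 + $34,360 + $10,630 + $790 + $8,140 = $55,340 (under)
1 window exceeds the threshold.

1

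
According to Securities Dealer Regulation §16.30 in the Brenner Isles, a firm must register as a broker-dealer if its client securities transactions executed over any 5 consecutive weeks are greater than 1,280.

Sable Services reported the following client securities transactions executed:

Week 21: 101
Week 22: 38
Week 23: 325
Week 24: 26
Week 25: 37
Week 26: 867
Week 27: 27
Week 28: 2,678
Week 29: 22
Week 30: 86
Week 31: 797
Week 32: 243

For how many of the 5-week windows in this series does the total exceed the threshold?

Week 21–Week 25: 101 + 38 + 325 + 26 + 37 = 527 (under)
Week 22–Week 26: 38 + 325 + 26 + 37 + 867 = 1,293 (over)
Week 23–Week 27: 325 + 26 + 37 + 867 + 27 = 1,282 (over)
Week 24–Week 28: 26 + 37 + 867 + 27 + 2,678 = 3,635 (over)
Week 25–Week 29: 37 + 867 + 27 + 2,678 + 22 = 3,631 (over)
Week 26–Week 30: 867 + 27 + 2,678 + 22 + 86 = 3,680 (over)
Week 27–Week 31: 27 + 2,678 + 22 + 86 + 797 = 3,610 (over)
Week 28–Week 32: 2,678 + 22 + 86 + 797 + 243 = 3,826 (over)
7 windows exceed the threshold.

7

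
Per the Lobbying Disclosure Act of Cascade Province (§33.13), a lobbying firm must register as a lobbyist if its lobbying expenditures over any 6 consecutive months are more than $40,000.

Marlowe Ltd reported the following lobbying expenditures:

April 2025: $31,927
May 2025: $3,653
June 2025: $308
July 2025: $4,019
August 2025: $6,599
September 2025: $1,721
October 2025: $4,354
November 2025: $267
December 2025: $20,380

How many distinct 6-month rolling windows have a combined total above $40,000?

April 2025–September 2025: $31,927 + $3,653 + $308 + $4,019 + $6,599 + $1,721 = $48,227 (over)
May 2025–October 2025: $3,653 + $308 + $4,019 + $6,599 + $1,721 + $4,354 = $20,654 (under)
June 2025–November 2025: $308 + $4,019 + $6,599 + $1,721 + $4,354 + $267 = $17,268 (under)
July 2025–December 2025: $4,019 + $6,599 + $1,721 + $4,354 + $267 + $20,380 = $37,340 (under)
1 window exceeds the threshold.

1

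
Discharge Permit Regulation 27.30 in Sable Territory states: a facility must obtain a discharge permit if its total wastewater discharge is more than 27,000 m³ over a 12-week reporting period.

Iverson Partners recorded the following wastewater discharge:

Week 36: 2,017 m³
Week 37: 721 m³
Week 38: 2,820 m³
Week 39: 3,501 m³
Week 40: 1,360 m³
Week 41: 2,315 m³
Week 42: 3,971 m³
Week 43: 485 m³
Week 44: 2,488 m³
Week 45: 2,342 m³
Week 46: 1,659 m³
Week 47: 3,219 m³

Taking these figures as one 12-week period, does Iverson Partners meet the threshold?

No

Total wastewater discharge: 2,017 m³ + 721 m³ + 2,820 m³ + 3,501 m³ + 1,360 m³ + 2,315 m³ + 3,971 m³ + 485 m³ + 2,488 m³ + 2,342 m³ + 1,659 m³ + 3,219 m³ = 26,898 m³.
26,898 m³ ≤ 27,000 m³, so the threshold is not exceeded.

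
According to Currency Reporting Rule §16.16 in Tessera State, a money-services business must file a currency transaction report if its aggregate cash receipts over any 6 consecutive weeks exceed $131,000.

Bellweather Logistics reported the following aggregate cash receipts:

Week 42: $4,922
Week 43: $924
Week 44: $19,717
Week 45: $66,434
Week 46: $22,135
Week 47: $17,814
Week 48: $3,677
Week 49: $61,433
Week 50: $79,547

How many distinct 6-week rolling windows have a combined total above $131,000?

Week 42–Week 47: $4,922 + $924 + $19,717 + $66,434 + $22,135 + $17,814 = $131,946 (over)
Week 43–Week 48: $924 + $19,717 + $66,434 + $22,135 + $17,814 + $3,677 = $130,701 (under)
Week 44–Week 49: $19,717 + $66,434 + $22,135 + $17,814 + $3,677 + $61,433 = $191,210 (over)
Week 45–Week 50: $66,434 + $22,135 + $17,814 + $3,677 + $61,433 + $79,547 = $251,040 (over)
3 windows exceed the threshold.

3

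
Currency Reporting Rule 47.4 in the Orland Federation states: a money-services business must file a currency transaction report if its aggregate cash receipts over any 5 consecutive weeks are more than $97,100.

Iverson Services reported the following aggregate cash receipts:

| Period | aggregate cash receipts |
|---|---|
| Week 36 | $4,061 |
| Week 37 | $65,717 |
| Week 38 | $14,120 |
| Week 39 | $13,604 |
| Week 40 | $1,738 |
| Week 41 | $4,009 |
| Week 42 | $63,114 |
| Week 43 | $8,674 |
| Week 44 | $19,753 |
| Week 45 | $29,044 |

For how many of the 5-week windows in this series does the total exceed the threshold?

Week 36–Week 40: $4,061 + $65,717 + $14,120 + $13,604 + $1,738 = $99,240 (over)
Week 37–Week 41: $65,717 + $14,120 + $13,604 + $1,738 + $4,009 = $99,188 (over)
Week 38–Week 42: $14,120 + $13,604 + $1,738 + $4,009 + $63,114 = $96,585 (under)
Week 39–Week 43: $13,604 + $1,738 + $4,009 + $63,114 + $8,674 = $91,139 (under)
Week 40–Week 44: $1,738 + $4,009 + $63,114 + $8,674 + $19,753 = $97,288 (over)
Week 41–Week 45: $4,009 + $63,114 + $8,674 + $19,753 + $29,044 = $124,594 (over)
4 windows exceed the threshold.

4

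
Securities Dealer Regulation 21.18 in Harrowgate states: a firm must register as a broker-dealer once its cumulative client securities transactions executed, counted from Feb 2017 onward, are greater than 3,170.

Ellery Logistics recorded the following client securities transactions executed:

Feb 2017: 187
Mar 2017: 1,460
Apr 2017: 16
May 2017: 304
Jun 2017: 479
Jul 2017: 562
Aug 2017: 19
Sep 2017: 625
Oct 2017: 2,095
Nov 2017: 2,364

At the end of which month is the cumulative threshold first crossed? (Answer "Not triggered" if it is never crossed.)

Sep 2017

Through Feb 2017: 187
Through Mar 2017: 1,647
Through Apr 2017: 1,663
Through May 2017: 1,967
Through Jun 2017: 2,446
Through Jul 2017: 3,008
Through Aug 2017: 3,027
Through Sep 2017: 3,652 ← exceeds threshold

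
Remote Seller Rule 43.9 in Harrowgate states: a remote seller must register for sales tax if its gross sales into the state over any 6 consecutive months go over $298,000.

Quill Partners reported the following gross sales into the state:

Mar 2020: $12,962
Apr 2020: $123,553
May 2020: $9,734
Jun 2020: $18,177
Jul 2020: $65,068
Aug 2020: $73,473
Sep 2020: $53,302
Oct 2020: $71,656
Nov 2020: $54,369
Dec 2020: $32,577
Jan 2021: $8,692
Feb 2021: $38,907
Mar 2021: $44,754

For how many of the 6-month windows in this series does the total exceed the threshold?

4

Mar 2020–Aug 2020: $12,962 + $123,553 + $9,734 + $18,177 + $65,068 + $73,473 = $302,967 (over)
Apr 2020–Sep 2020: $123,553 + $9,734 + $18,177 + $65,068 + $73,473 + $53,302 = $343,307 (over)
May 2020–Oct 2020: $9,734 + $18,177 + $65,068 + $73,473 + $53,302 + $71,656 = $291,410 (under)
Jun 2020–Nov 2020: $18,177 + $65,068 + $73,473 + $53,302 + $71,656 + $54,369 = $336,045 (over)
Jul 2020–Dec 2020: $65,068 + $73,473 + $53,302 + $71,656 + $54,369 + $32,577 = $350,445 (over)
Aug 2020–Jan 2021: $73,473 + $53,302 + $71,656 + $54,369 + $32,577 + $8,692 = $294,069 (under)
Sep 2020–Feb 2021: $53,302 + $71,656 + $54,369 + $32,577 + $8,692 + $38,907 = $259,503 (under)
Oct 2020–Mar 2021: $71,656 + $54,369 + $32,577 + $8,692 + $38,907 + $44,754 = $250,955 (under)
4 windows exceed the threshold.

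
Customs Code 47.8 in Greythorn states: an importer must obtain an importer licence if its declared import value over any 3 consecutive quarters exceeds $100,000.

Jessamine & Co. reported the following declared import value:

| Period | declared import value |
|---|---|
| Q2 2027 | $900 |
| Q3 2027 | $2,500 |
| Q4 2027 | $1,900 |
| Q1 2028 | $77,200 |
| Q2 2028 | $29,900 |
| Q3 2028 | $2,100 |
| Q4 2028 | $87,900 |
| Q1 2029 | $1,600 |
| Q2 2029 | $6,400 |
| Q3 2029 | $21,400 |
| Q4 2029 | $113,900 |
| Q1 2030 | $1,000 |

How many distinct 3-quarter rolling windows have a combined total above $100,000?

5

Q2 2027–Q4 2027: $900 + $2,500 + $1,900 = $5,300 (under)
Q3 2027–Q1 2028: $2,500 + $1,900 + $77,200 = $81,600 (under)
Q4 2027–Q2 2028: $1,900 + $77,200 + $29,900 = $109,000 (over)
Q1 2028–Q3 2028: $77,200 + $29,900 + $2,100 = $109,200 (over)
Q2 2028–Q4 2028: $29,900 + $2,100 + $87,900 = $119,900 (over)
Q3 2028–Q1 2029: $2,100 + $87,900 + $1,600 = $91,600 (under)
Q4 2028–Q2 2029: $87,900 + $1,600 + $6,400 = $95,900 (under)
Q1 2029–Q3 2029: $1,600 + $6,400 + $21,400 = $29,400 (under)
Q2 2029–Q4 2029: $6,400 + $21,400 + $113,900 = $141,700 (over)
Q3 2029–Q1 2030: $21,400 + $113,900 + $1,000 = $136,300 (over)
5 windows exceed the threshold.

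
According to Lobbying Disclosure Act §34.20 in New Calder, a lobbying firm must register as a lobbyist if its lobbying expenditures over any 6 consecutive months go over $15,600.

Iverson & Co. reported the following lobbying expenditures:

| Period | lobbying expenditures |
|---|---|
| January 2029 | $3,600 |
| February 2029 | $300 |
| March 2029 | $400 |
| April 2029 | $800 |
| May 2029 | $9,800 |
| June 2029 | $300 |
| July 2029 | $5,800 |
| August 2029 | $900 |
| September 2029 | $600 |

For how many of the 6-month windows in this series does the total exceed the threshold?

January 2029–June 2029: $3,600 + $300 + $400 + $800 + $9,800 + $300 = $15,200 (under)
February 2029–July 2029: $300 + $400 + $800 + $9,800 + $300 + $5,800 = $17,400 (over)
March 2029–August 2029: $400 + $800 + $9,800 + $300 + $5,800 + $900 = $18,000 (over)
April 2029–September 2029: $800 + $9,800 + $300 + $5,800 + $900 + $600 = $18,200 (over)
3 windows exceed the threshold.

3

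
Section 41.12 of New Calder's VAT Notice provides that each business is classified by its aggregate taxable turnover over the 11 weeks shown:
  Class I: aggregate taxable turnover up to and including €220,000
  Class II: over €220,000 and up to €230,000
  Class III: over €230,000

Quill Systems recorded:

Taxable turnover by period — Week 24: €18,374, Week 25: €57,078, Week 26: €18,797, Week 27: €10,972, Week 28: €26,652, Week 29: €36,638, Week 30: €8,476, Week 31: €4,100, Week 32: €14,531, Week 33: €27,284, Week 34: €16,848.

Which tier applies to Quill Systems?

Class III

Aggregate taxable turnover: €18,374 + €57,078 + €18,797 + €10,972 + €26,652 + €36,638 + €8,476 + €4,100 + €14,531 + €27,284 + €16,848 = €239,750.
€239,750 > €230,000, so Class III applies.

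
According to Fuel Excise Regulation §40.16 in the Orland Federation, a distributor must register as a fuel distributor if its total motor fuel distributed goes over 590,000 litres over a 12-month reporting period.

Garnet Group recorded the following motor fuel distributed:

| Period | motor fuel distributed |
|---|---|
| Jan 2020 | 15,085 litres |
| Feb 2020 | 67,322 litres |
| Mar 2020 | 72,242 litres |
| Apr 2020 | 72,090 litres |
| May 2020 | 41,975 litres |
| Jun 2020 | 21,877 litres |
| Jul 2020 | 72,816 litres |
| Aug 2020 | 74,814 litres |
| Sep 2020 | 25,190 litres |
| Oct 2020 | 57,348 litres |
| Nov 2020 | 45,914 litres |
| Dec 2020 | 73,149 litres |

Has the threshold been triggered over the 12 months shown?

Total motor fuel distributed: 15,085 litres + 67,322 litres + 72,242 litres + 72,090 litres + 41,975 litres + 21,877 litres + 72,816 litres + 74,814 litres + 25,190 litres + 57,348 litres + 45,914 litres + 73,149 litres = 639,822 litres.
639,822 litres > 590,000 litres, so the threshold is exceeded.

Yes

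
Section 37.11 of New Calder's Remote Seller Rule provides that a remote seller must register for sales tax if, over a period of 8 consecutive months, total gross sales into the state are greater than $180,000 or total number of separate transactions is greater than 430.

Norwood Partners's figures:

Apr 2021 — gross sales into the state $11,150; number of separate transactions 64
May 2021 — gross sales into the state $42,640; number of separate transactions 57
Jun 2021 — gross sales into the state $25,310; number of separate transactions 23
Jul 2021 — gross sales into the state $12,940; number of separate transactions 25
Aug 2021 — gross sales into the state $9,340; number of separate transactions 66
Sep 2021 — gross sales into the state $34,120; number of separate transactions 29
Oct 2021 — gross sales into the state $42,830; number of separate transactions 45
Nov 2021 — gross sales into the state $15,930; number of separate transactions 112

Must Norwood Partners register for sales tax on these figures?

Total gross sales into the state: $11,150 + $42,640 + $25,310 + $12,940 + $9,340 + $34,120 + $42,830 + $15,930 = $194,260 (> $180,000).
Total number of separate transactions: 64 + 57 + 23 + 25 + 66 + 29 + 45 + 112 = 421 (≤ 430).
The test is 'or': at least one threshold is exceeded.

Yes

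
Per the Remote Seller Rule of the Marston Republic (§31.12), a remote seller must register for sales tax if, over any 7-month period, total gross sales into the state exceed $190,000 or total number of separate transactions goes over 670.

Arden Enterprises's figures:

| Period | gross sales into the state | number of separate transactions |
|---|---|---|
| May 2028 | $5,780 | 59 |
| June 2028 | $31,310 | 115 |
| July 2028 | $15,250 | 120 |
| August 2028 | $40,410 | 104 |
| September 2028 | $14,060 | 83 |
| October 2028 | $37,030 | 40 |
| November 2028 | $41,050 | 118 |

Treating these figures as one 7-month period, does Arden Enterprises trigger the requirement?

No

Total gross sales into the state: $5,780 + $31,310 + $15,250 + $40,410 + $14,060 + $37,030 + $41,050 = $184,890 (≤ $190,000).
Total number of separate transactions: 59 + 115 + 120 + 104 + 83 + 40 + 118 = 639 (≤ 670).
The test is 'or': neither threshold is exceeded.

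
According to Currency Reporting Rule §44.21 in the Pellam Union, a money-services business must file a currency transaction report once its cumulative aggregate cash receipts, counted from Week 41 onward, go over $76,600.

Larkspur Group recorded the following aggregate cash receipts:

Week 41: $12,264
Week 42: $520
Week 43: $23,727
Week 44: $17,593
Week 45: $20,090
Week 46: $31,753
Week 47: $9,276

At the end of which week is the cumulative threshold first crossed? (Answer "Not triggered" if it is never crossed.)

Week 46

Through Week 41: $12,264
Through Week 42: $12,784
Through Week 43: $36,511
Through Week 44: $54,104
Through Week 45: $74,194
Through Week 46: $105,947 ← exceeds threshold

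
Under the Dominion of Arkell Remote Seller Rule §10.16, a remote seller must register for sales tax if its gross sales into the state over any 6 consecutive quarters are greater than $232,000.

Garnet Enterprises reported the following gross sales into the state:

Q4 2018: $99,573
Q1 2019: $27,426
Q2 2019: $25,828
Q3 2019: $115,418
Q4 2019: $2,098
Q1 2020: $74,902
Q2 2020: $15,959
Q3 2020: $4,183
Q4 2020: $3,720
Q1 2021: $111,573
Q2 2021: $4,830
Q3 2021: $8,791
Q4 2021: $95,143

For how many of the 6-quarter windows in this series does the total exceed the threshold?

Q4 2018–Q1 2020: $99,573 + $27,426 + $25,828 + $115,418 + $2,098 + $74,902 = $345,245 (over)
Q1 2019–Q2 2020: $27,426 + $25,828 + $115,418 + $2,098 + $74,902 + $15,959 = $261,631 (over)
Q2 2019–Q3 2020: $25,828 + $115,418 + $2,098 + $74,902 + $15,959 + $4,183 = $238,388 (over)
Q3 2019–Q4 2020: $115,418 + $2,098 + $74,902 + $15,959 + $4,183 + $3,720 = $216,280 (under)
Q4 2019–Q1 2021: $2,098 + $74,902 + $15,959 + $4,183 + $3,720 + $111,573 = $212,435 (under)
Q1 2020–Q2 2021: $74,902 + $15,959 + $4,183 + $3,720 + $111,573 + $4,830 = $215,167 (under)
Q2 2020–Q3 2021: $15,959 + $4,183 + $3,720 + $111,573 + $4,830 + $8,791 = $149,056 (under)
Q3 2020–Q4 2021: $4,183 + $3,720 + $111,573 + $4,830 + $8,791 + $95,143 = $228,240 (under)
3 windows exceed the threshold.

3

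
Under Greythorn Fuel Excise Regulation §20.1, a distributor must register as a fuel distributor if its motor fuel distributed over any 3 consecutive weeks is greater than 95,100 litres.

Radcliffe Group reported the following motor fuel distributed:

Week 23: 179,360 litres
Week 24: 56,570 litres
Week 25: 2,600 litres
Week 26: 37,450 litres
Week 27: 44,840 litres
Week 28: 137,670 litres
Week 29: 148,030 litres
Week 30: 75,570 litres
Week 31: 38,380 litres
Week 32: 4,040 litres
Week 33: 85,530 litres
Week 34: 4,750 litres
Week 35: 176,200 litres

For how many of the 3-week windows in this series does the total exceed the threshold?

Week 23–Week 25: 179,360 litres + 56,570 litres + 2,600 litres = 238,530 litres (over)
Week 24–Week 26: 56,570 litres + 2,600 litres + 37,450 litres = 96,620 litres (over)
Week 25–Week 27: 2,600 litres + 37,450 litres + 44,840 litres = 84,890 litres (under)
Week 26–Week 28: 37,450 litres + 44,840 litres + 137,670 litres = 219,960 litres (over)
Week 27–Week 29: 44,840 litres + 137,670 litres + 148,030 litres = 330,540 litres (over)
Week 28–Week 30: 137,670 litres + 148,030 litres + 75,570 litres = 361,270 litres (over)
Week 29–Week 31: 148,030 litres + 75,570 litres + 38,380 litres = 261,980 litres (over)
Week 30–Week 32: 75,570 litres + 38,380 litres + 4,040 litres = 117,990 litres (over)
Week 31–Week 33: 38,380 litres + 4,040 litres + 85,530 litres = 127,950 litres (over)
Week 32–Week 34: 4,040 litres + 85,530 litres + 4,750 litres = 94,320 litres (under)
Week 33–Week 35: 85,530 litres + 4,750 litres + 176,200 litres = 266,480 litres (over)
9 windows exceed the threshold.

9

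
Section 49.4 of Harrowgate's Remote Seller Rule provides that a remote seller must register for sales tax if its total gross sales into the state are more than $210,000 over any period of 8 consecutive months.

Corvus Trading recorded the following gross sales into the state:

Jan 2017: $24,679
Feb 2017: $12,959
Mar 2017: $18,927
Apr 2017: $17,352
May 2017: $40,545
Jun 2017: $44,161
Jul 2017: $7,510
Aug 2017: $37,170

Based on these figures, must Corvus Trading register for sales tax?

Total gross sales into the state: $24,679 + $12,959 + $18,927 + $17,352 + $40,545 + $44,161 + $7,510 + $37,170 = $203,303.
$203,303 ≤ $210,000, so the threshold is not exceeded.

No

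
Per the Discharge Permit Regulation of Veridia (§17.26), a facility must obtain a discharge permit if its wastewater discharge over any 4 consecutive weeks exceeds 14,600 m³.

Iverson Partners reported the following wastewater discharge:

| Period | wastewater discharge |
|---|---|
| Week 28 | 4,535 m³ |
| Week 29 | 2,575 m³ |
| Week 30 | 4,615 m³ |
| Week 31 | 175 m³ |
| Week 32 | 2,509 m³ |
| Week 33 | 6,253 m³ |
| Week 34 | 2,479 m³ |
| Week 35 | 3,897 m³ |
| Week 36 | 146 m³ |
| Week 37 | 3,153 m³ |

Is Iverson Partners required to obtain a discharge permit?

Yes

Week 28–Week 31: 4,535 m³ + 2,575 m³ + 4,615 m³ + 175 m³ = 11,900 m³ (under)
Week 29–Week 32: 2,575 m³ + 4,615 m³ + 175 m³ + 2,509 m³ = 9,874 m³ (under)
Week 30–Week 33: 4,615 m³ + 175 m³ + 2,509 m³ + 6,253 m³ = 13,552 m³ (under)
Week 31–Week 34: 175 m³ + 2,509 m³ + 6,253 m³ + 2,479 m³ = 11,416 m³ (under)
Week 32–Week 35: 2,509 m³ + 6,253 m³ + 2,479 m³ + 3,897 m³ = 15,138 m³ (over)
Week 33–Week 36: 6,253 m³ + 2,479 m³ + 3,897 m³ + 146 m³ = 12,775 m³ (under)
Week 34–Week 37: 2,479 m³ + 3,897 m³ + 146 m³ + 3,153 m³ = 9,675 m³ (under)
At least one window exceeds 14,600 m³.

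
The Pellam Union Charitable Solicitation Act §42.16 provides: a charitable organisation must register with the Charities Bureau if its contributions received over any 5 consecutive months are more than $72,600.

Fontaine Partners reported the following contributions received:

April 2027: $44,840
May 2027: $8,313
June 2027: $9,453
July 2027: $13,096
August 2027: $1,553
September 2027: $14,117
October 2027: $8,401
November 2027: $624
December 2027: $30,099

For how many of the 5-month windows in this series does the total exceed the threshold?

1

April 2027–August 2027: $44,840 + $8,313 + $9,453 + $13,096 + $1,553 = $77,255 (over)
May 2027–September 2027: $8,313 + $9,453 + $13,096 + $1,553 + $14,117 = $46,532 (under)
June 2027–October 2027: $9,453 + $13,096 + $1,553 + $14,117 + $8,401 = $46,620 (under)
July 2027–November 2027: $13,096 + $1,553 + $14,117 + $8,401 + $624 = $37,791 (under)
August 2027–December 2027: $1,553 + $14,117 + $8,401 + $624 + $30,099 = $54,794 (under)
1 window exceeds the threshold.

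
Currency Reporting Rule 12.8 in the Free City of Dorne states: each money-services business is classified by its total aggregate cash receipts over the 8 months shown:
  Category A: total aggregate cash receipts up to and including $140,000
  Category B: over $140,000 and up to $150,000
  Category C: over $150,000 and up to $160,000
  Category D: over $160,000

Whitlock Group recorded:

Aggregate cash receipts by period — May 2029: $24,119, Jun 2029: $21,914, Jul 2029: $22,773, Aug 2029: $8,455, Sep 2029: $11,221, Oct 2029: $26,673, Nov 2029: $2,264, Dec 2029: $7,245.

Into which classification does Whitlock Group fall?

Category A

Total aggregate cash receipts: $24,119 + $21,914 + $22,773 + $8,455 + $11,221 + $26,673 + $2,264 + $7,245 = $124,664.
$124,664 ≤ $140,000, so Category A applies.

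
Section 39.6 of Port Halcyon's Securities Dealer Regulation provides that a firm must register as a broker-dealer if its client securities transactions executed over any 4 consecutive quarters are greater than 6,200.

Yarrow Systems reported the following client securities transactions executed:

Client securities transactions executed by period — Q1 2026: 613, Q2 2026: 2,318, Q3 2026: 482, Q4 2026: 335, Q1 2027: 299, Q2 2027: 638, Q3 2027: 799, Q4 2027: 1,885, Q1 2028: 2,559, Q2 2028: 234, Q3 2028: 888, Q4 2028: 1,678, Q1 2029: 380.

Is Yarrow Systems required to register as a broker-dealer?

Q1 2026–Q4 2026: 613 + 2,318 + 482 + 335 = 3,748 (under)
Q2 2026–Q1 2027: 2,318 + 482 + 335 + 299 = 3,434 (under)
Q3 2026–Q2 2027: 482 + 335 + 299 + 638 = 1,754 (under)
Q4 2026–Q3 2027: 335 + 299 + 638 + 799 = 2,071 (under)
Q1 2027–Q4 2027: 299 + 638 + 799 + 1,885 = 3,621 (under)
Q2 2027–Q1 2028: 638 + 799 + 1,885 + 2,559 = 5,881 (under)
Q3 2027–Q2 2028: 799 + 1,885 + 2,559 + 234 = 5,477 (under)
Q4 2027–Q3 2028: 1,885 + 2,559 + 234 + 888 = 5,566 (under)
Q1 2028–Q4 2028: 2,559 + 234 + 888 + 1,678 = 5,359 (under)
Q2 2028–Q1 2029: 234 + 888 + 1,678 + 380 = 3,180 (under)
No window exceeds 6,200.

No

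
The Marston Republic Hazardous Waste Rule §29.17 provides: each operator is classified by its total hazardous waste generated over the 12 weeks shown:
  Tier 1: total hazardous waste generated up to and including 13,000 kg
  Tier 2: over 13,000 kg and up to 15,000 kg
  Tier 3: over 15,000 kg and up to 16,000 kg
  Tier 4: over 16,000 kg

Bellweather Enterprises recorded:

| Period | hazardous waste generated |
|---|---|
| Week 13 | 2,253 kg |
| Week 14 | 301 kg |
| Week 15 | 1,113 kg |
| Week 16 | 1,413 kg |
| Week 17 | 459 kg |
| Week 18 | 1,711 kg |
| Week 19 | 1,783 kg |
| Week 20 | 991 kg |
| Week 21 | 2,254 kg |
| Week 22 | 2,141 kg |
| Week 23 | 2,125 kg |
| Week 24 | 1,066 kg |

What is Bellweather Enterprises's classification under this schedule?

Tier 4

Total hazardous waste generated: 2,253 kg + 301 kg + 1,113 kg + 1,413 kg + 459 kg + 1,711 kg + 1,783 kg + 991 kg + 2,254 kg + 2,141 kg + 2,125 kg + 1,066 kg = 17,610 kg.
17,610 kg > 16,000 kg, so Tier 4 applies.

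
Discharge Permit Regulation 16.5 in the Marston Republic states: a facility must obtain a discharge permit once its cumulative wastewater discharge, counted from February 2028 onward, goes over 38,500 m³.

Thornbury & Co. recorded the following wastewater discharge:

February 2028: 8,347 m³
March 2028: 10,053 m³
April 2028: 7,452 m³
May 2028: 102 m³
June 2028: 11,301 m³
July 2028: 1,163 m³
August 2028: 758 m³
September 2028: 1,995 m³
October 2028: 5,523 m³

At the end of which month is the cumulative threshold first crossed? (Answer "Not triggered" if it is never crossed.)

August 2028

Through February 2028: 8,347 m³
Through March 2028: 18,400 m³
Through April 2028: 25,852 m³
Through May 2028: 25,954 m³
Through June 2028: 37,255 m³
Through July 2028: 38,418 m³
Through August 2028: 39,176 m³ ← exceeds threshold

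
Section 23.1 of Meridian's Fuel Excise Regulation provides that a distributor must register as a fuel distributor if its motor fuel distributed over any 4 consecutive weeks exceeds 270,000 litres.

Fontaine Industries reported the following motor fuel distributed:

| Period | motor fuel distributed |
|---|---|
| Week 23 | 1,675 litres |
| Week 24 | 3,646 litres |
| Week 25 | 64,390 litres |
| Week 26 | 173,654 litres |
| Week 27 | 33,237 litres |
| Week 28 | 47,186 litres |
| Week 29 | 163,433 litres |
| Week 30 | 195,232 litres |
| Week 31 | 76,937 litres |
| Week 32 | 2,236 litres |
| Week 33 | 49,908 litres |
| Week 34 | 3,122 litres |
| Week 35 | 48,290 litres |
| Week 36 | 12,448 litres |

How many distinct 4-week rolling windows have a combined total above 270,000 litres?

7

Week 23–Week 26: 1,675 litres + 3,646 litres + 64,390 litres + 173,654 litres = 243,365 litres (under)
Week 24–Week 27: 3,646 litres + 64,390 litres + 173,654 litres + 33,237 litres = 274,927 litres (over)
Week 25–Week 28: 64,390 litres + 173,654 litres + 33,237 litres + 47,186 litres = 318,467 litres (over)
Week 26–Week 29: 173,654 litres + 33,237 litres + 47,186 litres + 163,433 litres = 417,510 litres (over)
Week 27–Week 30: 33,237 litres + 47,186 litres + 163,433 litres + 195,232 litres = 439,088 litres (over)
Week 28–Week 31: 47,186 litres + 163,433 litres + 195,232 litres + 76,937 litres = 482,788 litres (over)
Week 29–Week 32: 163,433 litres + 195,232 litres + 76,937 litres + 2,236 litres = 437,838 litres (over)
Week 30–Week 33: 195,232 litres + 76,937 litres + 2,236 litres + 49,908 litres = 324,313 litres (over)
Week 31–Week 34: 76,937 litres + 2,236 litres + 49,908 litres + 3,122 litres = 132,203 litres (under)
Week 32–Week 35: 2,236 litres + 49,908 litres + 3,122 litres + 48,290 litres = 103,556 litres (under)
Week 33–Week 36: 49,908 litres + 3,122 litres + 48,290 litres + 12,448 litres = 113,768 litres (under)
7 windows exceed the threshold.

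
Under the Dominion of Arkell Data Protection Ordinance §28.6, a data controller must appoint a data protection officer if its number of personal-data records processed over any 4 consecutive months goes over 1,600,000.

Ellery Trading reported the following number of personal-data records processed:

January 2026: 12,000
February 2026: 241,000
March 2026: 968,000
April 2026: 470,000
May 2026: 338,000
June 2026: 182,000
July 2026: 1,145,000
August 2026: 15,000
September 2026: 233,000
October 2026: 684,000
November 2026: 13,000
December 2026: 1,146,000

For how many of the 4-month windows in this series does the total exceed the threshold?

January 2026–April 2026: 12,000 + 241,000 + 968,000 + 470,000 = 1,691,000 (over)
February 2026–May 2026: 241,000 + 968,000 + 470,000 + 338,000 = 2,017,000 (over)
March 2026–June 2026: 968,000 + 470,000 + 338,000 + 182,000 = 1,958,000 (over)
April 2026–July 2026: 470,000 + 338,000 + 182,000 + 1,145,000 = 2,135,000 (over)
May 2026–August 2026: 338,000 + 182,000 + 1,145,000 + 15,000 = 1,680,000 (over)
June 2026–September 2026: 182,000 + 1,145,000 + 15,000 + 233,000 = 1,575,000 (under)
July 2026–October 2026: 1,145,000 + 15,000 + 233,000 + 684,000 = 2,077,000 (over)
August 2026–November 2026: 15,000 + 233,000 + 684,000 + 13,000 = 945,000 (under)
September 2026–December 2026: 233,000 + 684,000 + 13,000 + 1,146,000 = 2,076,000 (over)
7 windows exceed the threshold.

7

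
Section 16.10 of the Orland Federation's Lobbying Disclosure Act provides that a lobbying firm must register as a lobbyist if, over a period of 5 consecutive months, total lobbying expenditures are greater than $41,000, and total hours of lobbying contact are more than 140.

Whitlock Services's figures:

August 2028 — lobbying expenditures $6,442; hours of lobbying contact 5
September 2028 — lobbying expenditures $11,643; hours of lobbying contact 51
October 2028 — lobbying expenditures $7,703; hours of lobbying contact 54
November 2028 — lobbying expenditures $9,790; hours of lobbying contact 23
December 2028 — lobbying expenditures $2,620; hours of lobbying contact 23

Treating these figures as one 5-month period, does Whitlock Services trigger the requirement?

No

Total lobbying expenditures: $6,442 + $11,643 + $7,703 + $9,790 + $2,620 = $38,198 (≤ $41,000).
Total hours of lobbying contact: 5 + 51 + 54 + 23 + 23 = 156 (> 140).
The test is 'and': the rule requires both, and at least one is not exceeded.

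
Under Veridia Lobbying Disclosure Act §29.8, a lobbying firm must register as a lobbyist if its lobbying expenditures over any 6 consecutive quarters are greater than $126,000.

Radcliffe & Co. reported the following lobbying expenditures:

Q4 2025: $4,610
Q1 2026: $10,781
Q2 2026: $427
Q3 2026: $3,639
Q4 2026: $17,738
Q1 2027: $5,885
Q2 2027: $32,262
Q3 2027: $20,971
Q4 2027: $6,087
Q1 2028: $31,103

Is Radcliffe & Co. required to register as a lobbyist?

No

Q4 2025–Q1 2027: $4,610 + $10,781 + $427 + $3,639 + $17,738 + $5,885 = $43,080 (under)
Q1 2026–Q2 2027: $10,781 + $427 + $3,639 + $17,738 + $5,885 + $32,262 = $70,732 (under)
Q2 2026–Q3 2027: $427 + $3,639 + $17,738 + $5,885 + $32,262 + $20,971 = $80,922 (under)
Q3 2026–Q4 2027: $3,639 + $17,738 + $5,885 + $32,262 + $20,971 + $6,087 = $86,582 (under)
Q4 2026–Q1 2028: $17,738 + $5,885 + $32,262 + $20,971 + $6,087 + $31,103 = $114,046 (under)
No window exceeds $126,000.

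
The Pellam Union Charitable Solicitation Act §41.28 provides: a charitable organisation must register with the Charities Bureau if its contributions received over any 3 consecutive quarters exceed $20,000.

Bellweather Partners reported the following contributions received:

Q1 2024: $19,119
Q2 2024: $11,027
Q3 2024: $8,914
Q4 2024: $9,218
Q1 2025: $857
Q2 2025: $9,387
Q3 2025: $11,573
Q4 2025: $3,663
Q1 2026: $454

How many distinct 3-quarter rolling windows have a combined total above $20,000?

Q1 2024–Q3 2024: $19,119 + $11,027 + $8,914 = $39,060 (over)
Q2 2024–Q4 2024: $11,027 + $8,914 + $9,218 = $29,159 (over)
Q3 2024–Q1 2025: $8,914 + $9,218 + $857 = $18,989 (under)
Q4 2024–Q2 2025: $9,218 + $857 + $9,387 = $19,462 (under)
Q1 2025–Q3 2025: $857 + $9,387 + $11,573 = $21,817 (over)
Q2 2025–Q4 2025: $9,387 + $11,573 + $3,663 = $24,623 (over)
Q3 2025–Q1 2026: $11,573 + $3,663 + $454 = $15,690 (under)
4 windows exceed the threshold.

4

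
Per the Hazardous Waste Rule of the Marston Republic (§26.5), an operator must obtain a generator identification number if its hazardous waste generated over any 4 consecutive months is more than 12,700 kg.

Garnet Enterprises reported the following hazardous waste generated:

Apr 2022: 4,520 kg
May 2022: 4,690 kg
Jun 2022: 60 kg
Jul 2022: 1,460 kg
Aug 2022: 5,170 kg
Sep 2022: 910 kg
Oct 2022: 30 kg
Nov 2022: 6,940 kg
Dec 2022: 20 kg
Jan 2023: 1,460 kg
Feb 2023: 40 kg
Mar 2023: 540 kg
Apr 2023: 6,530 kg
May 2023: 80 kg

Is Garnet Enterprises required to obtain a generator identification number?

Yes

Apr 2022–Jul 2022: 4,520 kg + 4,690 kg + 60 kg + 1,460 kg = 10,730 kg (under)
May 2022–Aug 2022: 4,690 kg + 60 kg + 1,460 kg + 5,170 kg = 11,380 kg (under)
Jun 2022–Sep 2022: 60 kg + 1,460 kg + 5,170 kg + 910 kg = 7,600 kg (under)
Jul 2022–Oct 2022: 1,460 kg + 5,170 kg + 910 kg + 30 kg = 7,570 kg (under)
Aug 2022–Nov 2022: 5,170 kg + 910 kg + 30 kg + 6,940 kg = 13,050 kg (over)
Sep 2022–Dec 2022: 910 kg + 30 kg + 6,940 kg + 20 kg = 7,900 kg (under)
Oct 2022–Jan 2023: 30 kg + 6,940 kg + 20 kg + 1,460 kg = 8,450 kg (under)
Nov 2022–Feb 2023: 6,940 kg + 20 kg + 1,460 kg + 40 kg = 8,460 kg (under)
Dec 2022–Mar 2023: 20 kg + 1,460 kg + 40 kg + 540 kg = 2,060 kg (under)
Jan 2023–Apr 2023: 1,460 kg + 40 kg + 540 kg + 6,530 kg = 8,570 kg (under)
Feb 2023–May 2023: 40 kg + 540 kg + 6,530 kg + 80 kg = 7,190 kg (under)
At least one window exceeds 12,700 kg.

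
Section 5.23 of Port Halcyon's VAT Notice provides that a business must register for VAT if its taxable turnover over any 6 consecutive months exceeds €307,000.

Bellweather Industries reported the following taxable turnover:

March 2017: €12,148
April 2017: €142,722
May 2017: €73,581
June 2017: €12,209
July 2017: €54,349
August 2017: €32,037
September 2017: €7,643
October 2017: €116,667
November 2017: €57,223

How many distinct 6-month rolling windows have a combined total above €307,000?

2

March 2017–August 2017: €12,148 + €142,722 + €73,581 + €12,209 + €54,349 + €32,037 = €327,046 (over)
April 2017–September 2017: €142,722 + €73,581 + €12,209 + €54,349 + €32,037 + €7,643 = €322,541 (over)
May 2017–October 2017: €73,581 + €12,209 + €54,349 + €32,037 + €7,643 + €116,667 = €296,486 (under)
June 2017–November 2017: €12,209 + €54,349 + €32,037 + €7,643 + €116,667 + €57,223 = €280,128 (under)
2 windows exceed the threshold.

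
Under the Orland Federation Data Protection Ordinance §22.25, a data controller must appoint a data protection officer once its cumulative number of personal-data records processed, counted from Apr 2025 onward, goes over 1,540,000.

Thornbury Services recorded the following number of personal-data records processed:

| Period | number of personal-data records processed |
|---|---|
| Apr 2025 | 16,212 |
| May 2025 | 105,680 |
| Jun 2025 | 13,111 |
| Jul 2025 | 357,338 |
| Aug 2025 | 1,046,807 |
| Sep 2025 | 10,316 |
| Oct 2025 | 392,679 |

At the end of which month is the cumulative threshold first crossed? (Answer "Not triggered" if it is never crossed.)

Sep 2025

Through Apr 2025: 16,212
Through May 2025: 121,892
Through Jun 2025: 135,003
Through Jul 2025: 492,341
Through Aug 2025: 1,539,148
Through Sep 2025: 1,549,464 ← exceeds threshold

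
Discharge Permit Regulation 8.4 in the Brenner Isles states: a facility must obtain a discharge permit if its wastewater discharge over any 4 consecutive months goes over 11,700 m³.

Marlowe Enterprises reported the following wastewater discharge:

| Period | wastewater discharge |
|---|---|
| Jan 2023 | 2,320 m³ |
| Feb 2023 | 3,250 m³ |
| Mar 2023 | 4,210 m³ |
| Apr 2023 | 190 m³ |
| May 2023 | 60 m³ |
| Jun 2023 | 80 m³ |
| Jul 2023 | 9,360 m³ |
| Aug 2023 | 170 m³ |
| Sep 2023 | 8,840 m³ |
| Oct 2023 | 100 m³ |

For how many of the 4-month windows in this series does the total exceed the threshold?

Jan 2023–Apr 2023: 2,320 m³ + 3,250 m³ + 4,210 m³ + 190 m³ = 9,970 m³ (under)
Feb 2023–May 2023: 3,250 m³ + 4,210 m³ + 190 m³ + 60 m³ = 7,710 m³ (under)
Mar 2023–Jun 2023: 4,210 m³ + 190 m³ + 60 m³ + 80 m³ = 4,540 m³ (under)
Apr 2023–Jul 2023: 190 m³ + 60 m³ + 80 m³ + 9,360 m³ = 9,690 m³ (under)
May 2023–Aug 2023: 60 m³ + 80 m³ + 9,360 m³ + 170 m³ = 9,670 m³ (under)
Jun 2023–Sep 2023: 80 m³ + 9,360 m³ + 170 m³ + 8,840 m³ = 18,450 m³ (over)
Jul 2023–Oct 2023: 9,360 m³ + 170 m³ + 8,840 m³ + 100 m³ = 18,470 m³ (over)
2 windows exceed the threshold.

2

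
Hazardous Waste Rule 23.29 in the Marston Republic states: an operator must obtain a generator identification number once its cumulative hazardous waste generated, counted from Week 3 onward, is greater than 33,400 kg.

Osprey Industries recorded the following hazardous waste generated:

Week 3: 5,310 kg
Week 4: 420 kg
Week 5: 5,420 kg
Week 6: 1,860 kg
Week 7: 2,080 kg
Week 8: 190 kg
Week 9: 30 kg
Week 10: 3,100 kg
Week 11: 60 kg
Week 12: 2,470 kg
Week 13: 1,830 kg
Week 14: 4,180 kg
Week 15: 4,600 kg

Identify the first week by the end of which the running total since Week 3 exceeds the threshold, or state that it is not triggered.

Through Week 3: 5,310 kg
Through Week 4: 5,730 kg
Through Week 5: 11,150 kg
Through Week 6: 13,010 kg
Through Week 7: 15,090 kg
Through Week 8: 15,280 kg
Through Week 9: 15,310 kg
Through Week 10: 18,410 kg
Through Week 11: 18,470 kg
Through Week 12: 20,940 kg
Through Week 13: 22,770 kg
Through Week 14: 26,950 kg
Through Week 15: 31,550 kg
Final cumulative total 31,550 kg ≤ 33,400 kg; the threshold is never exceeded.

Not triggered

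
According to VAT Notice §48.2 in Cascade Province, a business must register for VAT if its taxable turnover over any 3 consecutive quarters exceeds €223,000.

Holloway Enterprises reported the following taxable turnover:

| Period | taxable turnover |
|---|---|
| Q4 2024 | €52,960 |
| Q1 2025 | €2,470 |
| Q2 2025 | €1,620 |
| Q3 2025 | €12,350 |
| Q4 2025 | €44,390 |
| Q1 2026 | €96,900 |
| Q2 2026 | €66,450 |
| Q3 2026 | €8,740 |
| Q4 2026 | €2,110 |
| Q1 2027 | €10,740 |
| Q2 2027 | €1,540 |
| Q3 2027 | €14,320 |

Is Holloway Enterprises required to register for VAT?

Q4 2024–Q2 2025: €52,960 + €2,470 + €1,620 = €57,050 (under)
Q1 2025–Q3 2025: €2,470 + €1,620 + €12,350 = €16,440 (under)
Q2 2025–Q4 2025: €1,620 + €12,350 + €44,390 = €58,360 (under)
Q3 2025–Q1 2026: €12,350 + €44,390 + €96,900 = €153,640 (under)
Q4 2025–Q2 2026: €44,390 + €96,900 + €66,450 = €207,740 (under)
Q1 2026–Q3 2026: €96,900 + €66,450 + €8,740 = €172,090 (under)
Q2 2026–Q4 2026: €66,450 + €8,740 + €2,110 = €77,300 (under)
Q3 2026–Q1 2027: €8,740 + €2,110 + €10,740 = €21,590 (under)
Q4 2026–Q2 2027: €2,110 + €10,740 + €1,540 = €14,390 (under)
Q1 2027–Q3 2027: €10,740 + €1,540 + €14,320 = €26,600 (under)
No window exceeds €223,000.

No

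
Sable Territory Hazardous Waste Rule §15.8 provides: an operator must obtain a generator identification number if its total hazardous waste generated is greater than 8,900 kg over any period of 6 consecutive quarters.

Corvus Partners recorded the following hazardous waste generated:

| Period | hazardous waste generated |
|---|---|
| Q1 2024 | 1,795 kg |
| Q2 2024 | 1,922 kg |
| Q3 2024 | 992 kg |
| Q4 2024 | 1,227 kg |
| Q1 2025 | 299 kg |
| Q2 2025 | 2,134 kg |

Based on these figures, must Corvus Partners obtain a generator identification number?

Total hazardous waste generated: 1,795 kg + 1,922 kg + 992 kg + 1,227 kg + 299 kg + 2,134 kg = 8,369 kg.
8,369 kg ≤ 8,900 kg, so the threshold is not exceeded.

No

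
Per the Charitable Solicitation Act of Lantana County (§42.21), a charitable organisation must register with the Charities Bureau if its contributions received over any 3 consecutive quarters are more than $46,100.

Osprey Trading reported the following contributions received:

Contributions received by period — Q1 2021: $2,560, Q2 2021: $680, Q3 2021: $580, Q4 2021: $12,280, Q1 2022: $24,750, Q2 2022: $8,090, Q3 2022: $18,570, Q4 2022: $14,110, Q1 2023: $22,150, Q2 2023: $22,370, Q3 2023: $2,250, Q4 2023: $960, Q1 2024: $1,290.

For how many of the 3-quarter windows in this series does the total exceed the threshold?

4

Q1 2021–Q3 2021: $2,560 + $680 + $580 = $3,820 (under)
Q2 2021–Q4 2021: $680 + $580 + $12,280 = $13,540 (under)
Q3 2021–Q1 2022: $580 + $12,280 + $24,750 = $37,610 (under)
Q4 2021–Q2 2022: $12,280 + $24,750 + $8,090 = $45,120 (under)
Q1 2022–Q3 2022: $24,750 + $8,090 + $18,570 = $51,410 (over)
Q2 2022–Q4 2022: $8,090 + $18,570 + $14,110 = $40,770 (under)
Q3 2022–Q1 2023: $18,570 + $14,110 + $22,150 = $54,830 (over)
Q4 2022–Q2 2023: $14,110 + $22,150 + $22,370 = $58,630 (over)
Q1 2023–Q3 2023: $22,150 + $22,370 + $2,250 = $46,770 (over)
Q2 2023–Q4 2023: $22,370 + $2,250 + $960 = $25,580 (under)
Q3 2023–Q1 2024: $2,250 + $960 + $1,290 = $4,500 (under)
4 windows exceed the threshold.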